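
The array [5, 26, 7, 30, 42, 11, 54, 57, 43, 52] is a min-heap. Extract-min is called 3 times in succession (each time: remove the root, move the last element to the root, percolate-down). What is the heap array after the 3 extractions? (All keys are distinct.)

[26, 30, 43, 57, 42, 52, 54]

extract-min #1 returns 5:
  remove root 5; move last element 52 to root → [52, 26, 7, 30, 42, 11, 54, 57, 43]
  52 vs smaller child 7 at index 2, swap → [7, 26, 52, 30, 42, 11, 54, 57, 43]
  52 vs smaller child 11 at index 5, swap → [7, 26, 11, 30, 42, 52, 54, 57, 43]
extract-min #2 returns 7:
  remove root 7; move last element 43 to root → [43, 26, 11, 30, 42, 52, 54, 57]
  43 vs smaller child 11 at index 2, swap → [11, 26, 43, 30, 42, 52, 54, 57]
extract-min #3 returns 11:
  remove root 11; move last element 57 to root → [57, 26, 43, 30, 42, 52, 54]
  57 vs smaller child 26 at index 1, swap → [26, 57, 43, 30, 42, 52, 54]
  57 vs smaller child 30 at index 3, swap → [26, 30, 43, 57, 42, 52, 54]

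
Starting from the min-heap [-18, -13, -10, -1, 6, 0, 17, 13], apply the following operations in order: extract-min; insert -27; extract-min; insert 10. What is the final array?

[-13, -1, -10, 10, 6, 0, 17, 13]

extract-min → returns -18:
  remove root -18; move last element 13 to root → [13, -13, -10, -1, 6, 0, 17]
  13 vs smaller child -13 at index 1, swap → [-13, 13, -10, -1, 6, 0, 17]
  13 vs smaller child -1 at index 3, swap → [-13, -1, -10, 13, 6, 0, 17]
insert -27:
  append -27 at index 7 → [-13, -1, -10, 13, 6, 0, 17, -27]
  -27 < parent 13 at index 3, swap → [-13, -1, -10, -27, 6, 0, 17, 13]
  -27 < parent -1 at index 1, swap → [-13, -27, -10, -1, 6, 0, 17, 13]
  -27 < parent -13 at index 0, swap → [-27, -13, -10, -1, 6, 0, 17, 13]
extract-min → returns -27:
  remove root -27; move last element 13 to root → [13, -13, -10, -1, 6, 0, 17]
  13 vs smaller child -13 at index 1, swap → [-13, 13, -10, -1, 6, 0, 17]
  13 vs smaller child -1 at index 3, swap → [-13, -1, -10, 13, 6, 0, 17]
insert 10:
  append 10 at index 7 → [-13, -1, -10, 13, 6, 0, 17, 10]
  10 < parent 13 at index 3, swap → [-13, -1, -10, 10, 6, 0, 17, 13]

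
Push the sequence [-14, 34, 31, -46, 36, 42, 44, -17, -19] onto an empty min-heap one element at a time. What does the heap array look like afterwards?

[-46, -19, 31, -17, 36, 42, 44, 34, -14]

Insert -14:
  append -14 at index 0 → [-14] (no swap needed)
Insert 34:
  append 34 at index 1 → [-14, 34] (no swap needed)
Insert 31:
  append 31 at index 2 → [-14, 34, 31] (no swap needed)
Insert -46:
  append -46 at index 3 → [-14, 34, 31, -46]
  -46 < parent 34 at index 1, swap → [-14, -46, 31, 34]
  -46 < parent -14 at index 0, swap → [-46, -14, 31, 34]
Insert 36:
  append 36 at index 4 → [-46, -14, 31, 34, 36] (no swap needed)
Insert 42:
  append 42 at index 5 → [-46, -14, 31, 34, 36, 42] (no swap needed)
Insert 44:
  append 44 at index 6 → [-46, -14, 31, 34, 36, 42, 44] (no swap needed)
Insert -17:
  append -17 at index 7 → [-46, -14, 31, 34, 36, 42, 44, -17]
  -17 < parent 34 at index 3, swap → [-46, -14, 31, -17, 36, 42, 44, 34]
  -17 < parent -14 at index 1, swap → [-46, -17, 31, -14, 36, 42, 44, 34]
Insert -19:
  append -19 at index 8 → [-46, -17, 31, -14, 36, 42, 44, 34, -19]
  -19 < parent -14 at index 3, swap → [-46, -17, 31, -19, 36, 42, 44, 34, -14]
  -19 < parent -17 at index 1, swap → [-46, -19, 31, -17, 36, 42, 44, 34, -14]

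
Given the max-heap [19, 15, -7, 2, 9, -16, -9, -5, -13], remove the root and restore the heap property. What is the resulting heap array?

[15, 9, -7, 2, -13, -16, -9, -5]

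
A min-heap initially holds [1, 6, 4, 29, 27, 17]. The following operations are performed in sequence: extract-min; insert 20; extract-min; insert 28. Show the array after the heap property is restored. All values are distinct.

[6, 20, 17, 29, 27, 28]

extract-min → returns 1:
  remove root 1; move last element 17 to root → [17, 6, 4, 29, 27]
  17 vs smaller child 4 at index 2, swap → [4, 6, 17, 29, 27]
insert 20:
  append 20 at index 5 → [4, 6, 17, 29, 27, 20] (no swap needed)
extract-min → returns 4:
  remove root 4; move last element 20 to root → [20, 6, 17, 29, 27]
  20 vs smaller child 6 at index 1, swap → [6, 20, 17, 29, 27]
insert 28:
  append 28 at index 5 → [6, 20, 17, 29, 27, 28] (no swap needed)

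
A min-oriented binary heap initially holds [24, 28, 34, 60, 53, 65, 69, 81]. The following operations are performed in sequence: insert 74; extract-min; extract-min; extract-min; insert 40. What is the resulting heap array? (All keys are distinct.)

[40, 60, 53, 69, 74, 81, 65]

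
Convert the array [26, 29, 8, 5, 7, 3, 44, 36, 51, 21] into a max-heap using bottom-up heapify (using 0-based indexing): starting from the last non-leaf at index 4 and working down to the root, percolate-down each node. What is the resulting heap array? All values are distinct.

sift down from index 4:
  7 vs only child 21 at index 9, swap → [26, 29, 8, 5, 21, 3, 44, 36, 51, 7]
sift down from index 3:
  5 vs larger child 51 at index 8, swap → [26, 29, 8, 51, 21, 3, 44, 36, 5, 7]
sift down from index 2:
  8 vs larger child 44 at index 6, swap → [26, 29, 44, 51, 21, 3, 8, 36, 5, 7]
sift down from index 1:
  29 vs larger child 51 at index 3, swap → [26, 51, 44, 29, 21, 3, 8, 36, 5, 7]
  29 vs larger child 36 at index 7, swap → [26, 51, 44, 36, 21, 3, 8, 29, 5, 7]
sift down from index 0:
  26 vs larger child 51 at index 1, swap → [51, 26, 44, 36, 21, 3, 8, 29, 5, 7]
  26 vs larger child 36 at index 3, swap → [51, 36, 44, 26, 21, 3, 8, 29, 5, 7]
  26 vs larger child 29 at index 7, swap → [51, 36, 44, 29, 21, 3, 8, 26, 5, 7]

[51, 36, 44, 29, 21, 3, 8, 26, 5, 7]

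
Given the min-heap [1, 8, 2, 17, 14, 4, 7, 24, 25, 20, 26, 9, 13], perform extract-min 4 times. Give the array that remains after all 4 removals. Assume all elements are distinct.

extract-min #1 returns 1:
  remove root 1; move last element 13 to root → [13, 8, 2, 17, 14, 4, 7, 24, 25, 20, 26, 9]
  13 vs smaller child 2 at index 2, swap → [2, 8, 13, 17, 14, 4, 7, 24, 25, 20, 26, 9]
  13 vs smaller child 4 at index 5, swap → [2, 8, 4, 17, 14, 13, 7, 24, 25, 20, 26, 9]
  13 vs only child 9 at index 11, swap → [2, 8, 4, 17, 14, 9, 7, 24, 25, 20, 26, 13]
extract-min #2 returns 2:
  remove root 2; move last element 13 to root → [13, 8, 4, 17, 14, 9, 7, 24, 25, 20, 26]
  13 vs smaller child 4 at index 2, swap → [4, 8, 13, 17, 14, 9, 7, 24, 25, 20, 26]
  13 vs smaller child 7 at index 6, swap → [4, 8, 7, 17, 14, 9, 13, 24, 25, 20, 26]
extract-min #3 returns 4:
  remove root 4; move last element 26 to root → [26, 8, 7, 17, 14, 9, 13, 24, 25, 20]
  26 vs smaller child 7 at index 2, swap → [7, 8, 26, 17, 14, 9, 13, 24, 25, 20]
  26 vs smaller child 9 at index 5, swap → [7, 8, 9, 17, 14, 26, 13, 24, 25, 20]
extract-min #4 returns 7:
  remove root 7; move last element 20 to root → [20, 8, 9, 17, 14, 26, 13, 24, 25]
  20 vs smaller child 8 at index 1, swap → [8, 20, 9, 17, 14, 26, 13, 24, 25]
  20 vs smaller child 14 at index 4, swap → [8, 14, 9, 17, 20, 26, 13, 24, 25]

[8, 14, 9, 17, 20, 26, 13, 24, 25]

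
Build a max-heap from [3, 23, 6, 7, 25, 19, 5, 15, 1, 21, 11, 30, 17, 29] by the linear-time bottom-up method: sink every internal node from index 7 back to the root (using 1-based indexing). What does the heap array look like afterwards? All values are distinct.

[30, 25, 29, 15, 23, 19, 5, 7, 1, 21, 11, 6, 17, 3]

sift down from index 7:
  5 vs only child 29 at index 14, swap → [3, 23, 6, 7, 25, 19, 29, 15, 1, 21, 11, 30, 17, 5]
sift down from index 6:
  19 vs larger child 30 at index 12, swap → [3, 23, 6, 7, 25, 30, 29, 15, 1, 21, 11, 19, 17, 5]
sift down from index 5: already satisfies heap property
sift down from index 4:
  7 vs larger child 15 at index 8, swap → [3, 23, 6, 15, 25, 30, 29, 7, 1, 21, 11, 19, 17, 5]
sift down from index 3:
  6 vs larger child 30 at index 6, swap → [3, 23, 30, 15, 25, 6, 29, 7, 1, 21, 11, 19, 17, 5]
  6 vs larger child 19 at index 12, swap → [3, 23, 30, 15, 25, 19, 29, 7, 1, 21, 11, 6, 17, 5]
sift down from index 2:
  23 vs larger child 25 at index 5, swap → [3, 25, 30, 15, 23, 19, 29, 7, 1, 21, 11, 6, 17, 5]
sift down from index 1:
  3 vs larger child 30 at index 3, swap → [30, 25, 3, 15, 23, 19, 29, 7, 1, 21, 11, 6, 17, 5]
  3 vs larger child 29 at index 7, swap → [30, 25, 29, 15, 23, 19, 3, 7, 1, 21, 11, 6, 17, 5]
  3 vs only child 5 at index 14, swap → [30, 25, 29, 15, 23, 19, 5, 7, 1, 21, 11, 6, 17, 3]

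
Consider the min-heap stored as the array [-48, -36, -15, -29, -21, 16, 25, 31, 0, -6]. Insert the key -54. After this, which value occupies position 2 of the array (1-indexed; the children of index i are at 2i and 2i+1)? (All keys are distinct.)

append -54 at index 11 → [-48, -36, -15, -29, -21, 16, 25, 31, 0, -6, -54]
-54 < parent -21 at index 5, swap → [-48, -36, -15, -29, -54, 16, 25, 31, 0, -6, -21]
-54 < parent -36 at index 2, swap → [-48, -54, -15, -29, -36, 16, 25, 31, 0, -6, -21]
-54 < parent -48 at index 1, swap → [-54, -48, -15, -29, -36, 16, 25, 31, 0, -6, -21]
resulting array: [-54, -48, -15, -29, -36, 16, 25, 31, 0, -6, -21]

-48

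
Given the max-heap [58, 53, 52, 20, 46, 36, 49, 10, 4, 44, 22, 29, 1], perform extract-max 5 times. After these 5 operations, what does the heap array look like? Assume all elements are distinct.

[44, 20, 36, 10, 1, 22, 29, 4]

extract-max #1 returns 58:
  remove root 58; move last element 1 to root → [1, 53, 52, 20, 46, 36, 49, 10, 4, 44, 22, 29]
  1 vs larger child 53 at index 1, swap → [53, 1, 52, 20, 46, 36, 49, 10, 4, 44, 22, 29]
  1 vs larger child 46 at index 4, swap → [53, 46, 52, 20, 1, 36, 49, 10, 4, 44, 22, 29]
  1 vs larger child 44 at index 9, swap → [53, 46, 52, 20, 44, 36, 49, 10, 4, 1, 22, 29]
extract-max #2 returns 53:
  remove root 53; move last element 29 to root → [29, 46, 52, 20, 44, 36, 49, 10, 4, 1, 22]
  29 vs larger child 52 at index 2, swap → [52, 46, 29, 20, 44, 36, 49, 10, 4, 1, 22]
  29 vs larger child 49 at index 6, swap → [52, 46, 49, 20, 44, 36, 29, 10, 4, 1, 22]
extract-max #3 returns 52:
  remove root 52; move last element 22 to root → [22, 46, 49, 20, 44, 36, 29, 10, 4, 1]
  22 vs larger child 49 at index 2, swap → [49, 46, 22, 20, 44, 36, 29, 10, 4, 1]
  22 vs larger child 36 at index 5, swap → [49, 46, 36, 20, 44, 22, 29, 10, 4, 1]
extract-max #4 returns 49:
  remove root 49; move last element 1 to root → [1, 46, 36, 20, 44, 22, 29, 10, 4]
  1 vs larger child 46 at index 1, swap → [46, 1, 36, 20, 44, 22, 29, 10, 4]
  1 vs larger child 44 at index 4, swap → [46, 44, 36, 20, 1, 22, 29, 10, 4]
extract-max #5 returns 46:
  remove root 46; move last element 4 to root → [4, 44, 36, 20, 1, 22, 29, 10]
  4 vs larger child 44 at index 1, swap → [44, 4, 36, 20, 1, 22, 29, 10]
  4 vs larger child 20 at index 3, swap → [44, 20, 36, 4, 1, 22, 29, 10]
  4 vs only child 10 at index 7, swap → [44, 20, 36, 10, 1, 22, 29, 4]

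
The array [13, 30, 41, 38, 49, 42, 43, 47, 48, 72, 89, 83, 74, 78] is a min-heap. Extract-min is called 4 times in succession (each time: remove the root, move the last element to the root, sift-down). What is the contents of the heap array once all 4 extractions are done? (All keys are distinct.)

[42, 47, 43, 48, 49, 83, 89, 78, 74, 72]

extract-min #1 returns 13:
  remove root 13; move last element 78 to root → [78, 30, 41, 38, 49, 42, 43, 47, 48, 72, 89, 83, 74]
  78 vs smaller child 30 at index 1, swap → [30, 78, 41, 38, 49, 42, 43, 47, 48, 72, 89, 83, 74]
  78 vs smaller child 38 at index 3, swap → [30, 38, 41, 78, 49, 42, 43, 47, 48, 72, 89, 83, 74]
  78 vs smaller child 47 at index 7, swap → [30, 38, 41, 47, 49, 42, 43, 78, 48, 72, 89, 83, 74]
extract-min #2 returns 30:
  remove root 30; move last element 74 to root → [74, 38, 41, 47, 49, 42, 43, 78, 48, 72, 89, 83]
  74 vs smaller child 38 at index 1, swap → [38, 74, 41, 47, 49, 42, 43, 78, 48, 72, 89, 83]
  74 vs smaller child 47 at index 3, swap → [38, 47, 41, 74, 49, 42, 43, 78, 48, 72, 89, 83]
  74 vs smaller child 48 at index 8, swap → [38, 47, 41, 48, 49, 42, 43, 78, 74, 72, 89, 83]
extract-min #3 returns 38:
  remove root 38; move last element 83 to root → [83, 47, 41, 48, 49, 42, 43, 78, 74, 72, 89]
  83 vs smaller child 41 at index 2, swap → [41, 47, 83, 48, 49, 42, 43, 78, 74, 72, 89]
  83 vs smaller child 42 at index 5, swap → [41, 47, 42, 48, 49, 83, 43, 78, 74, 72, 89]
extract-min #4 returns 41:
  remove root 41; move last element 89 to root → [89, 47, 42, 48, 49, 83, 43, 78, 74, 72]
  89 vs smaller child 42 at index 2, swap → [42, 47, 89, 48, 49, 83, 43, 78, 74, 72]
  89 vs smaller child 43 at index 6, swap → [42, 47, 43, 48, 49, 83, 89, 78, 74, 72]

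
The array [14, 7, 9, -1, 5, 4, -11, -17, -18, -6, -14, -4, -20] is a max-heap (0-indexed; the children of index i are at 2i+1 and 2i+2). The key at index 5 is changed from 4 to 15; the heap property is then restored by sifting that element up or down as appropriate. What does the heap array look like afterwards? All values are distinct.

set index 5 from 4 to 15 → [14, 7, 9, -1, 5, 15, -11, -17, -18, -6, -14, -4, -20]
15 > parent 9 at index 2, swap → [14, 7, 15, -1, 5, 9, -11, -17, -18, -6, -14, -4, -20]
15 > parent 14 at index 0, swap → [15, 7, 14, -1, 5, 9, -11, -17, -18, -6, -14, -4, -20]

[15, 7, 14, -1, 5, 9, -11, -17, -18, -6, -14, -4, -20]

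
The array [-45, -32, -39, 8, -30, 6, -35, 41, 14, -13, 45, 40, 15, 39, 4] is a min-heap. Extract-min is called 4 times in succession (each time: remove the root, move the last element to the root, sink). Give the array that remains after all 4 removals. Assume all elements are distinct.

extract-min #1 returns -45:
  remove root -45; move last element 4 to root → [4, -32, -39, 8, -30, 6, -35, 41, 14, -13, 45, 40, 15, 39]
  4 vs smaller child -39 at index 2, swap → [-39, -32, 4, 8, -30, 6, -35, 41, 14, -13, 45, 40, 15, 39]
  4 vs smaller child -35 at index 6, swap → [-39, -32, -35, 8, -30, 6, 4, 41, 14, -13, 45, 40, 15, 39]
extract-min #2 returns -39:
  remove root -39; move last element 39 to root → [39, -32, -35, 8, -30, 6, 4, 41, 14, -13, 45, 40, 15]
  39 vs smaller child -35 at index 2, swap → [-35, -32, 39, 8, -30, 6, 4, 41, 14, -13, 45, 40, 15]
  39 vs smaller child 4 at index 6, swap → [-35, -32, 4, 8, -30, 6, 39, 41, 14, -13, 45, 40, 15]
extract-min #3 returns -35:
  remove root -35; move last element 15 to root → [15, -32, 4, 8, -30, 6, 39, 41, 14, -13, 45, 40]
  15 vs smaller child -32 at index 1, swap → [-32, 15, 4, 8, -30, 6, 39, 41, 14, -13, 45, 40]
  15 vs smaller child -30 at index 4, swap → [-32, -30, 4, 8, 15, 6, 39, 41, 14, -13, 45, 40]
  15 vs smaller child -13 at index 9, swap → [-32, -30, 4, 8, -13, 6, 39, 41, 14, 15, 45, 40]
extract-min #4 returns -32:
  remove root -32; move last element 40 to root → [40, -30, 4, 8, -13, 6, 39, 41, 14, 15, 45]
  40 vs smaller child -30 at index 1, swap → [-30, 40, 4, 8, -13, 6, 39, 41, 14, 15, 45]
  40 vs smaller child -13 at index 4, swap → [-30, -13, 4, 8, 40, 6, 39, 41, 14, 15, 45]
  40 vs smaller child 15 at index 9, swap → [-30, -13, 4, 8, 15, 6, 39, 41, 14, 40, 45]

[-30, -13, 4, 8, 15, 6, 39, 41, 14, 40, 45]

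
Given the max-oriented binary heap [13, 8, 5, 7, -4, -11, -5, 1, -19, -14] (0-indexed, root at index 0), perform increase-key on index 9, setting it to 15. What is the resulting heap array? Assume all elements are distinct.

set index 9 from -14 to 15 → [13, 8, 5, 7, -4, -11, -5, 1, -19, 15]
15 > parent -4 at index 4, swap → [13, 8, 5, 7, 15, -11, -5, 1, -19, -4]
15 > parent 8 at index 1, swap → [13, 15, 5, 7, 8, -11, -5, 1, -19, -4]
15 > parent 13 at index 0, swap → [15, 13, 5, 7, 8, -11, -5, 1, -19, -4]

[15, 13, 5, 7, 8, -11, -5, 1, -19, -4]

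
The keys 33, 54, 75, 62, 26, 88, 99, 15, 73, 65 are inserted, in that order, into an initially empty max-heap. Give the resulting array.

[99, 73, 88, 62, 65, 54, 75, 15, 33, 26]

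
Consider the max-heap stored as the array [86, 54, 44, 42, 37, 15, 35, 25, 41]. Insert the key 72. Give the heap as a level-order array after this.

[86, 72, 44, 42, 54, 15, 35, 25, 41, 37]

append 72 at index 9 → [86, 54, 44, 42, 37, 15, 35, 25, 41, 72]
72 > parent 37 at index 4, swap → [86, 54, 44, 42, 72, 15, 35, 25, 41, 37]
72 > parent 54 at index 1, swap → [86, 72, 44, 42, 54, 15, 35, 25, 41, 37]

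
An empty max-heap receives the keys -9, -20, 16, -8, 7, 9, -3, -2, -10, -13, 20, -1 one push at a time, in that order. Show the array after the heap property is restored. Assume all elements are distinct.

Insert -9:
  append -9 at index 0 → [-9] (no swap needed)
Insert -20:
  append -20 at index 1 → [-9, -20] (no swap needed)
Insert 16:
  append 16 at index 2 → [-9, -20, 16]
  16 > parent -9 at index 0, swap → [16, -20, -9]
Insert -8:
  append -8 at index 3 → [16, -20, -9, -8]
  -8 > parent -20 at index 1, swap → [16, -8, -9, -20]
Insert 7:
  append 7 at index 4 → [16, -8, -9, -20, 7]
  7 > parent -8 at index 1, swap → [16, 7, -9, -20, -8]
Insert 9:
  append 9 at index 5 → [16, 7, -9, -20, -8, 9]
  9 > parent -9 at index 2, swap → [16, 7, 9, -20, -8, -9]
Insert -3:
  append -3 at index 6 → [16, 7, 9, -20, -8, -9, -3] (no swap needed)
Insert -2:
  append -2 at index 7 → [16, 7, 9, -20, -8, -9, -3, -2]
  -2 > parent -20 at index 3, swap → [16, 7, 9, -2, -8, -9, -3, -20]
Insert -10:
  append -10 at index 8 → [16, 7, 9, -2, -8, -9, -3, -20, -10] (no swap needed)
Insert -13:
  append -13 at index 9 → [16, 7, 9, -2, -8, -9, -3, -20, -10, -13] (no swap needed)
Insert 20:
  append 20 at index 10 → [16, 7, 9, -2, -8, -9, -3, -20, -10, -13, 20]
  20 > parent -8 at index 4, swap → [16, 7, 9, -2, 20, -9, -3, -20, -10, -13, -8]
  20 > parent 7 at index 1, swap → [16, 20, 9, -2, 7, -9, -3, -20, -10, -13, -8]
  20 > parent 16 at index 0, swap → [20, 16, 9, -2, 7, -9, -3, -20, -10, -13, -8]
Insert -1:
  append -1 at index 11 → [20, 16, 9, -2, 7, -9, -3, -20, -10, -13, -8, -1]
  -1 > parent -9 at index 5, swap → [20, 16, 9, -2, 7, -1, -3, -20, -10, -13, -8, -9]

[20, 16, 9, -2, 7, -1, -3, -20, -10, -13, -8, -9]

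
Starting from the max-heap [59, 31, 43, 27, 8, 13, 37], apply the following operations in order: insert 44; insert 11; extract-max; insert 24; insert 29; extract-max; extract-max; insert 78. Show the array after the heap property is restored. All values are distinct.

[78, 37, 24, 31, 29, 13, 8, 11, 27]

insert 44:
  append 44 at index 7 → [59, 31, 43, 27, 8, 13, 37, 44]
  44 > parent 27 at index 3, swap → [59, 31, 43, 44, 8, 13, 37, 27]
  44 > parent 31 at index 1, swap → [59, 44, 43, 31, 8, 13, 37, 27]
insert 11:
  append 11 at index 8 → [59, 44, 43, 31, 8, 13, 37, 27, 11] (no swap needed)
extract-max → returns 59:
  remove root 59; move last element 11 to root → [11, 44, 43, 31, 8, 13, 37, 27]
  11 vs larger child 44 at index 1, swap → [44, 11, 43, 31, 8, 13, 37, 27]
  11 vs larger child 31 at index 3, swap → [44, 31, 43, 11, 8, 13, 37, 27]
  11 vs only child 27 at index 7, swap → [44, 31, 43, 27, 8, 13, 37, 11]
insert 24:
  append 24 at index 8 → [44, 31, 43, 27, 8, 13, 37, 11, 24] (no swap needed)
insert 29:
  append 29 at index 9 → [44, 31, 43, 27, 8, 13, 37, 11, 24, 29]
  29 > parent 8 at index 4, swap → [44, 31, 43, 27, 29, 13, 37, 11, 24, 8]
extract-max → returns 44:
  remove root 44; move last element 8 to root → [8, 31, 43, 27, 29, 13, 37, 11, 24]
  8 vs larger child 43 at index 2, swap → [43, 31, 8, 27, 29, 13, 37, 11, 24]
  8 vs larger child 37 at index 6, swap → [43, 31, 37, 27, 29, 13, 8, 11, 24]
extract-max → returns 43:
  remove root 43; move last element 24 to root → [24, 31, 37, 27, 29, 13, 8, 11]
  24 vs larger child 37 at index 2, swap → [37, 31, 24, 27, 29, 13, 8, 11]
insert 78:
  append 78 at index 8 → [37, 31, 24, 27, 29, 13, 8, 11, 78]
  78 > parent 27 at index 3, swap → [37, 31, 24, 78, 29, 13, 8, 11, 27]
  78 > parent 31 at index 1, swap → [37, 78, 24, 31, 29, 13, 8, 11, 27]
  78 > parent 37 at index 0, swap → [78, 37, 24, 31, 29, 13, 8, 11, 27]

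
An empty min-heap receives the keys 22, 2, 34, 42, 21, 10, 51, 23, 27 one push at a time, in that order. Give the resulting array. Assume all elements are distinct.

[2, 21, 10, 23, 22, 34, 51, 42, 27]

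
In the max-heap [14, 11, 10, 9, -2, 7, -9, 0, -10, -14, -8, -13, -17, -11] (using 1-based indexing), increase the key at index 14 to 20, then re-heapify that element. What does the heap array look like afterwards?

set index 14 from -11 to 20 → [14, 11, 10, 9, -2, 7, -9, 0, -10, -14, -8, -13, -17, 20]
20 > parent -9 at index 7, swap → [14, 11, 10, 9, -2, 7, 20, 0, -10, -14, -8, -13, -17, -9]
20 > parent 10 at index 3, swap → [14, 11, 20, 9, -2, 7, 10, 0, -10, -14, -8, -13, -17, -9]
20 > parent 14 at index 1, swap → [20, 11, 14, 9, -2, 7, 10, 0, -10, -14, -8, -13, -17, -9]

[20, 11, 14, 9, -2, 7, 10, 0, -10, -14, -8, -13, -17, -9]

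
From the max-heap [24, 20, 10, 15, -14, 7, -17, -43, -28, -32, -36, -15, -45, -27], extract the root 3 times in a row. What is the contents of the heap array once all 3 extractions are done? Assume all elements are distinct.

extract-max #1 returns 24:
  remove root 24; move last element -27 to root → [-27, 20, 10, 15, -14, 7, -17, -43, -28, -32, -36, -15, -45]
  -27 vs larger child 20 at index 1, swap → [20, -27, 10, 15, -14, 7, -17, -43, -28, -32, -36, -15, -45]
  -27 vs larger child 15 at index 3, swap → [20, 15, 10, -27, -14, 7, -17, -43, -28, -32, -36, -15, -45]
extract-max #2 returns 20:
  remove root 20; move last element -45 to root → [-45, 15, 10, -27, -14, 7, -17, -43, -28, -32, -36, -15]
  -45 vs larger child 15 at index 1, swap → [15, -45, 10, -27, -14, 7, -17, -43, -28, -32, -36, -15]
  -45 vs larger child -14 at index 4, swap → [15, -14, 10, -27, -45, 7, -17, -43, -28, -32, -36, -15]
  -45 vs larger child -32 at index 9, swap → [15, -14, 10, -27, -32, 7, -17, -43, -28, -45, -36, -15]
extract-max #3 returns 15:
  remove root 15; move last element -15 to root → [-15, -14, 10, -27, -32, 7, -17, -43, -28, -45, -36]
  -15 vs larger child 10 at index 2, swap → [10, -14, -15, -27, -32, 7, -17, -43, -28, -45, -36]
  -15 vs larger child 7 at index 5, swap → [10, -14, 7, -27, -32, -15, -17, -43, -28, -45, -36]

[10, -14, 7, -27, -32, -15, -17, -43, -28, -45, -36]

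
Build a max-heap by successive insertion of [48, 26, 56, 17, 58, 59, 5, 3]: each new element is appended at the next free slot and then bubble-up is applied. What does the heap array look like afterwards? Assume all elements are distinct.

Insert 48:
  append 48 at index 0 → [48] (no swap needed)
Insert 26:
  append 26 at index 1 → [48, 26] (no swap needed)
Insert 56:
  append 56 at index 2 → [48, 26, 56]
  56 > parent 48 at index 0, swap → [56, 26, 48]
Insert 17:
  append 17 at index 3 → [56, 26, 48, 17] (no swap needed)
Insert 58:
  append 58 at index 4 → [56, 26, 48, 17, 58]
  58 > parent 26 at index 1, swap → [56, 58, 48, 17, 26]
  58 > parent 56 at index 0, swap → [58, 56, 48, 17, 26]
Insert 59:
  append 59 at index 5 → [58, 56, 48, 17, 26, 59]
  59 > parent 48 at index 2, swap → [58, 56, 59, 17, 26, 48]
  59 > parent 58 at index 0, swap → [59, 56, 58, 17, 26, 48]
Insert 5:
  append 5 at index 6 → [59, 56, 58, 17, 26, 48, 5] (no swap needed)
Insert 3:
  append 3 at index 7 → [59, 56, 58, 17, 26, 48, 5, 3] (no swap needed)

[59, 56, 58, 17, 26, 48, 5, 3]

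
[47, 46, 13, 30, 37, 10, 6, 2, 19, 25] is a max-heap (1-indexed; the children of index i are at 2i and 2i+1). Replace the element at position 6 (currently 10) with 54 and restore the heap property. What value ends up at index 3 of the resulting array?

47

set index 6 from 10 to 54 → [47, 46, 13, 30, 37, 54, 6, 2, 19, 25]
54 > parent 13 at index 3, swap → [47, 46, 54, 30, 37, 13, 6, 2, 19, 25]
54 > parent 47 at index 1, swap → [54, 46, 47, 30, 37, 13, 6, 2, 19, 25]
resulting array: [54, 46, 47, 30, 37, 13, 6, 2, 19, 25]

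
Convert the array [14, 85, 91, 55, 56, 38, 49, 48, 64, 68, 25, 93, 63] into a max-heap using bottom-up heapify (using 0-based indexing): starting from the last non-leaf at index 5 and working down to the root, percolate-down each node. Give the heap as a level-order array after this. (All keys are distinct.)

sift down from index 5:
  38 vs larger child 93 at index 11, swap → [14, 85, 91, 55, 56, 93, 49, 48, 64, 68, 25, 38, 63]
sift down from index 4:
  56 vs larger child 68 at index 9, swap → [14, 85, 91, 55, 68, 93, 49, 48, 64, 56, 25, 38, 63]
sift down from index 3:
  55 vs larger child 64 at index 8, swap → [14, 85, 91, 64, 68, 93, 49, 48, 55, 56, 25, 38, 63]
sift down from index 2:
  91 vs larger child 93 at index 5, swap → [14, 85, 93, 64, 68, 91, 49, 48, 55, 56, 25, 38, 63]
sift down from index 1: already satisfies heap property
sift down from index 0:
  14 vs larger child 93 at index 2, swap → [93, 85, 14, 64, 68, 91, 49, 48, 55, 56, 25, 38, 63]
  14 vs larger child 91 at index 5, swap → [93, 85, 91, 64, 68, 14, 49, 48, 55, 56, 25, 38, 63]
  14 vs larger child 63 at index 12, swap → [93, 85, 91, 64, 68, 63, 49, 48, 55, 56, 25, 38, 14]

[93, 85, 91, 64, 68, 63, 49, 48, 55, 56, 25, 38, 14]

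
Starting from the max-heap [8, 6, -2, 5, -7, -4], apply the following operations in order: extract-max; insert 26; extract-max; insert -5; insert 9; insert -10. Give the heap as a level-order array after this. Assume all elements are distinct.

extract-max → returns 8:
  remove root 8; move last element -4 to root → [-4, 6, -2, 5, -7]
  -4 vs larger child 6 at index 1, swap → [6, -4, -2, 5, -7]
  -4 vs larger child 5 at index 3, swap → [6, 5, -2, -4, -7]
insert 26:
  append 26 at index 5 → [6, 5, -2, -4, -7, 26]
  26 > parent -2 at index 2, swap → [6, 5, 26, -4, -7, -2]
  26 > parent 6 at index 0, swap → [26, 5, 6, -4, -7, -2]
extract-max → returns 26:
  remove root 26; move last element -2 to root → [-2, 5, 6, -4, -7]
  -2 vs larger child 6 at index 2, swap → [6, 5, -2, -4, -7]
insert -5:
  append -5 at index 5 → [6, 5, -2, -4, -7, -5] (no swap needed)
insert 9:
  append 9 at index 6 → [6, 5, -2, -4, -7, -5, 9]
  9 > parent -2 at index 2, swap → [6, 5, 9, -4, -7, -5, -2]
  9 > parent 6 at index 0, swap → [9, 5, 6, -4, -7, -5, -2]
insert -10:
  append -10 at index 7 → [9, 5, 6, -4, -7, -5, -2, -10] (no swap needed)

[9, 5, 6, -4, -7, -5, -2, -10]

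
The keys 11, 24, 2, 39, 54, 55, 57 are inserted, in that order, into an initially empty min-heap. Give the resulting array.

Insert 11:
  append 11 at index 0 → [11] (no swap needed)
Insert 24:
  append 24 at index 1 → [11, 24] (no swap needed)
Insert 2:
  append 2 at index 2 → [11, 24, 2]
  2 < parent 11 at index 0, swap → [2, 24, 11]
Insert 39:
  append 39 at index 3 → [2, 24, 11, 39] (no swap needed)
Insert 54:
  append 54 at index 4 → [2, 24, 11, 39, 54] (no swap needed)
Insert 55:
  append 55 at index 5 → [2, 24, 11, 39, 54, 55] (no swap needed)
Insert 57:
  append 57 at index 6 → [2, 24, 11, 39, 54, 55, 57] (no swap needed)

[2, 24, 11, 39, 54, 55, 57]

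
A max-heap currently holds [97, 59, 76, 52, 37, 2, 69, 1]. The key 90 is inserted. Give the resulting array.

append 90 at index 8 → [97, 59, 76, 52, 37, 2, 69, 1, 90]
90 > parent 52 at index 3, swap → [97, 59, 76, 90, 37, 2, 69, 1, 52]
90 > parent 59 at index 1, swap → [97, 90, 76, 59, 37, 2, 69, 1, 52]

[97, 90, 76, 59, 37, 2, 69, 1, 52]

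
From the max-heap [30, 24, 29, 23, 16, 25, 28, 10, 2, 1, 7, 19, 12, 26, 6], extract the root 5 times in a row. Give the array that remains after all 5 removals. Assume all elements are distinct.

extract-max #1 returns 30:
  remove root 30; move last element 6 to root → [6, 24, 29, 23, 16, 25, 28, 10, 2, 1, 7, 19, 12, 26]
  6 vs larger child 29 at index 2, swap → [29, 24, 6, 23, 16, 25, 28, 10, 2, 1, 7, 19, 12, 26]
  6 vs larger child 28 at index 6, swap → [29, 24, 28, 23, 16, 25, 6, 10, 2, 1, 7, 19, 12, 26]
  6 vs only child 26 at index 13, swap → [29, 24, 28, 23, 16, 25, 26, 10, 2, 1, 7, 19, 12, 6]
extract-max #2 returns 29:
  remove root 29; move last element 6 to root → [6, 24, 28, 23, 16, 25, 26, 10, 2, 1, 7, 19, 12]
  6 vs larger child 28 at index 2, swap → [28, 24, 6, 23, 16, 25, 26, 10, 2, 1, 7, 19, 12]
  6 vs larger child 26 at index 6, swap → [28, 24, 26, 23, 16, 25, 6, 10, 2, 1, 7, 19, 12]
extract-max #3 returns 28:
  remove root 28; move last element 12 to root → [12, 24, 26, 23, 16, 25, 6, 10, 2, 1, 7, 19]
  12 vs larger child 26 at index 2, swap → [26, 24, 12, 23, 16, 25, 6, 10, 2, 1, 7, 19]
  12 vs larger child 25 at index 5, swap → [26, 24, 25, 23, 16, 12, 6, 10, 2, 1, 7, 19]
  12 vs only child 19 at index 11, swap → [26, 24, 25, 23, 16, 19, 6, 10, 2, 1, 7, 12]
extract-max #4 returns 26:
  remove root 26; move last element 12 to root → [12, 24, 25, 23, 16, 19, 6, 10, 2, 1, 7]
  12 vs larger child 25 at index 2, swap → [25, 24, 12, 23, 16, 19, 6, 10, 2, 1, 7]
  12 vs larger child 19 at index 5, swap → [25, 24, 19, 23, 16, 12, 6, 10, 2, 1, 7]
extract-max #5 returns 25:
  remove root 25; move last element 7 to root → [7, 24, 19, 23, 16, 12, 6, 10, 2, 1]
  7 vs larger child 24 at index 1, swap → [24, 7, 19, 23, 16, 12, 6, 10, 2, 1]
  7 vs larger child 23 at index 3, swap → [24, 23, 19, 7, 16, 12, 6, 10, 2, 1]
  7 vs larger child 10 at index 7, swap → [24, 23, 19, 10, 16, 12, 6, 7, 2, 1]

[24, 23, 19, 10, 16, 12, 6, 7, 2, 1]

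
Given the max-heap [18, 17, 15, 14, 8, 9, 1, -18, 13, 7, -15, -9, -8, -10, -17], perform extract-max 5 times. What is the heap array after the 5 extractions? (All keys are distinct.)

extract-max #1 returns 18:
  remove root 18; move last element -17 to root → [-17, 17, 15, 14, 8, 9, 1, -18, 13, 7, -15, -9, -8, -10]
  -17 vs larger child 17 at index 1, swap → [17, -17, 15, 14, 8, 9, 1, -18, 13, 7, -15, -9, -8, -10]
  -17 vs larger child 14 at index 3, swap → [17, 14, 15, -17, 8, 9, 1, -18, 13, 7, -15, -9, -8, -10]
  -17 vs larger child 13 at index 8, swap → [17, 14, 15, 13, 8, 9, 1, -18, -17, 7, -15, -9, -8, -10]
extract-max #2 returns 17:
  remove root 17; move last element -10 to root → [-10, 14, 15, 13, 8, 9, 1, -18, -17, 7, -15, -9, -8]
  -10 vs larger child 15 at index 2, swap → [15, 14, -10, 13, 8, 9, 1, -18, -17, 7, -15, -9, -8]
  -10 vs larger child 9 at index 5, swap → [15, 14, 9, 13, 8, -10, 1, -18, -17, 7, -15, -9, -8]
  -10 vs larger child -8 at index 12, swap → [15, 14, 9, 13, 8, -8, 1, -18, -17, 7, -15, -9, -10]
extract-max #3 returns 15:
  remove root 15; move last element -10 to root → [-10, 14, 9, 13, 8, -8, 1, -18, -17, 7, -15, -9]
  -10 vs larger child 14 at index 1, swap → [14, -10, 9, 13, 8, -8, 1, -18, -17, 7, -15, -9]
  -10 vs larger child 13 at index 3, swap → [14, 13, 9, -10, 8, -8, 1, -18, -17, 7, -15, -9]
extract-max #4 returns 14:
  remove root 14; move last element -9 to root → [-9, 13, 9, -10, 8, -8, 1, -18, -17, 7, -15]
  -9 vs larger child 13 at index 1, swap → [13, -9, 9, -10, 8, -8, 1, -18, -17, 7, -15]
  -9 vs larger child 8 at index 4, swap → [13, 8, 9, -10, -9, -8, 1, -18, -17, 7, -15]
  -9 vs larger child 7 at index 9, swap → [13, 8, 9, -10, 7, -8, 1, -18, -17, -9, -15]
extract-max #5 returns 13:
  remove root 13; move last element -15 to root → [-15, 8, 9, -10, 7, -8, 1, -18, -17, -9]
  -15 vs larger child 9 at index 2, swap → [9, 8, -15, -10, 7, -8, 1, -18, -17, -9]
  -15 vs larger child 1 at index 6, swap → [9, 8, 1, -10, 7, -8, -15, -18, -17, -9]

[9, 8, 1, -10, 7, -8, -15, -18, -17, -9]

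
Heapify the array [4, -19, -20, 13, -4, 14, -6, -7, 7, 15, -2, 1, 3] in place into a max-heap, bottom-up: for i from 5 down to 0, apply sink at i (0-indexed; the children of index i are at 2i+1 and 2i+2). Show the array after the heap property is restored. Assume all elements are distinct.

[15, 13, 14, 7, -2, 3, -6, -7, 4, -4, -19, 1, -20]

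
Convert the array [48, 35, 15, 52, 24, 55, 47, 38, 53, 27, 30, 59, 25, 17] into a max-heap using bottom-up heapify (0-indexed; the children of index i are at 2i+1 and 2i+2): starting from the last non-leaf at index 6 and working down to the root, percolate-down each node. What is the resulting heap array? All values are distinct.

[59, 53, 55, 52, 30, 48, 47, 38, 35, 27, 24, 15, 25, 17]

sift down from index 6: already satisfies heap property
sift down from index 5:
  55 vs larger child 59 at index 11, swap → [48, 35, 15, 52, 24, 59, 47, 38, 53, 27, 30, 55, 25, 17]
sift down from index 4:
  24 vs larger child 30 at index 10, swap → [48, 35, 15, 52, 30, 59, 47, 38, 53, 27, 24, 55, 25, 17]
sift down from index 3:
  52 vs larger child 53 at index 8, swap → [48, 35, 15, 53, 30, 59, 47, 38, 52, 27, 24, 55, 25, 17]
sift down from index 2:
  15 vs larger child 59 at index 5, swap → [48, 35, 59, 53, 30, 15, 47, 38, 52, 27, 24, 55, 25, 17]
  15 vs larger child 55 at index 11, swap → [48, 35, 59, 53, 30, 55, 47, 38, 52, 27, 24, 15, 25, 17]
sift down from index 1:
  35 vs larger child 53 at index 3, swap → [48, 53, 59, 35, 30, 55, 47, 38, 52, 27, 24, 15, 25, 17]
  35 vs larger child 52 at index 8, swap → [48, 53, 59, 52, 30, 55, 47, 38, 35, 27, 24, 15, 25, 17]
sift down from index 0:
  48 vs larger child 59 at index 2, swap → [59, 53, 48, 52, 30, 55, 47, 38, 35, 27, 24, 15, 25, 17]
  48 vs larger child 55 at index 5, swap → [59, 53, 55, 52, 30, 48, 47, 38, 35, 27, 24, 15, 25, 17]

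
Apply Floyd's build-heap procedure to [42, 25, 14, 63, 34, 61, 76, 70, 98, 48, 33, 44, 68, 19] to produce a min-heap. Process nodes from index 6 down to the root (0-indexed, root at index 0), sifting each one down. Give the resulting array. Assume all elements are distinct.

[14, 25, 19, 63, 33, 44, 42, 70, 98, 48, 34, 61, 68, 76]

sift down from index 6:
  76 vs only child 19 at index 13, swap → [42, 25, 14, 63, 34, 61, 19, 70, 98, 48, 33, 44, 68, 76]
sift down from index 5:
  61 vs smaller child 44 at index 11, swap → [42, 25, 14, 63, 34, 44, 19, 70, 98, 48, 33, 61, 68, 76]
sift down from index 4:
  34 vs smaller child 33 at index 10, swap → [42, 25, 14, 63, 33, 44, 19, 70, 98, 48, 34, 61, 68, 76]
sift down from index 3: already satisfies heap property
sift down from index 2: already satisfies heap property
sift down from index 1: already satisfies heap property
sift down from index 0:
  42 vs smaller child 14 at index 2, swap → [14, 25, 42, 63, 33, 44, 19, 70, 98, 48, 34, 61, 68, 76]
  42 vs smaller child 19 at index 6, swap → [14, 25, 19, 63, 33, 44, 42, 70, 98, 48, 34, 61, 68, 76]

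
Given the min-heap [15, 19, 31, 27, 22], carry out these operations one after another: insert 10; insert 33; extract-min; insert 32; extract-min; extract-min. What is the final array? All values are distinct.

[22, 27, 31, 33, 32]

insert 10:
  append 10 at index 5 → [15, 19, 31, 27, 22, 10]
  10 < parent 31 at index 2, swap → [15, 19, 10, 27, 22, 31]
  10 < parent 15 at index 0, swap → [10, 19, 15, 27, 22, 31]
insert 33:
  append 33 at index 6 → [10, 19, 15, 27, 22, 31, 33] (no swap needed)
extract-min → returns 10:
  remove root 10; move last element 33 to root → [33, 19, 15, 27, 22, 31]
  33 vs smaller child 15 at index 2, swap → [15, 19, 33, 27, 22, 31]
  33 vs only child 31 at index 5, swap → [15, 19, 31, 27, 22, 33]
insert 32:
  append 32 at index 6 → [15, 19, 31, 27, 22, 33, 32] (no swap needed)
extract-min → returns 15:
  remove root 15; move last element 32 to root → [32, 19, 31, 27, 22, 33]
  32 vs smaller child 19 at index 1, swap → [19, 32, 31, 27, 22, 33]
  32 vs smaller child 22 at index 4, swap → [19, 22, 31, 27, 32, 33]
extract-min → returns 19:
  remove root 19; move last element 33 to root → [33, 22, 31, 27, 32]
  33 vs smaller child 22 at index 1, swap → [22, 33, 31, 27, 32]
  33 vs smaller child 27 at index 3, swap → [22, 27, 31, 33, 32]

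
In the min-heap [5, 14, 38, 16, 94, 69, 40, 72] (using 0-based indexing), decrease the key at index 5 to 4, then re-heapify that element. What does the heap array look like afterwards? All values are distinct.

[4, 14, 5, 16, 94, 38, 40, 72]

set index 5 from 69 to 4 → [5, 14, 38, 16, 94, 4, 40, 72]
4 < parent 38 at index 2, swap → [5, 14, 4, 16, 94, 38, 40, 72]
4 < parent 5 at index 0, swap → [4, 14, 5, 16, 94, 38, 40, 72]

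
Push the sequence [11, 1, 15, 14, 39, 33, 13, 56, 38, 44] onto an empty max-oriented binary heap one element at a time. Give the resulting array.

Insert 11:
  append 11 at index 0 → [11] (no swap needed)
Insert 1:
  append 1 at index 1 → [11, 1] (no swap needed)
Insert 15:
  append 15 at index 2 → [11, 1, 15]
  15 > parent 11 at index 0, swap → [15, 1, 11]
Insert 14:
  append 14 at index 3 → [15, 1, 11, 14]
  14 > parent 1 at index 1, swap → [15, 14, 11, 1]
Insert 39:
  append 39 at index 4 → [15, 14, 11, 1, 39]
  39 > parent 14 at index 1, swap → [15, 39, 11, 1, 14]
  39 > parent 15 at index 0, swap → [39, 15, 11, 1, 14]
Insert 33:
  append 33 at index 5 → [39, 15, 11, 1, 14, 33]
  33 > parent 11 at index 2, swap → [39, 15, 33, 1, 14, 11]
Insert 13:
  append 13 at index 6 → [39, 15, 33, 1, 14, 11, 13] (no swap needed)
Insert 56:
  append 56 at index 7 → [39, 15, 33, 1, 14, 11, 13, 56]
  56 > parent 1 at index 3, swap → [39, 15, 33, 56, 14, 11, 13, 1]
  56 > parent 15 at index 1, swap → [39, 56, 33, 15, 14, 11, 13, 1]
  56 > parent 39 at index 0, swap → [56, 39, 33, 15, 14, 11, 13, 1]
Insert 38:
  append 38 at index 8 → [56, 39, 33, 15, 14, 11, 13, 1, 38]
  38 > parent 15 at index 3, swap → [56, 39, 33, 38, 14, 11, 13, 1, 15]
Insert 44:
  append 44 at index 9 → [56, 39, 33, 38, 14, 11, 13, 1, 15, 44]
  44 > parent 14 at index 4, swap → [56, 39, 33, 38, 44, 11, 13, 1, 15, 14]
  44 > parent 39 at index 1, swap → [56, 44, 33, 38, 39, 11, 13, 1, 15, 14]

[56, 44, 33, 38, 39, 11, 13, 1, 15, 14]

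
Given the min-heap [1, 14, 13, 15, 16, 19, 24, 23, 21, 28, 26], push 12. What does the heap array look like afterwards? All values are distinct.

[1, 14, 12, 15, 16, 13, 24, 23, 21, 28, 26, 19]

append 12 at index 11 → [1, 14, 13, 15, 16, 19, 24, 23, 21, 28, 26, 12]
12 < parent 19 at index 5, swap → [1, 14, 13, 15, 16, 12, 24, 23, 21, 28, 26, 19]
12 < parent 13 at index 2, swap → [1, 14, 12, 15, 16, 13, 24, 23, 21, 28, 26, 19]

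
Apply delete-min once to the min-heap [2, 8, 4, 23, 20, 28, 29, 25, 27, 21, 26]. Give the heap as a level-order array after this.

[4, 8, 26, 23, 20, 28, 29, 25, 27, 21]

remove root 2; move last element 26 to root → [26, 8, 4, 23, 20, 28, 29, 25, 27, 21]
26 vs smaller child 4 at index 2, swap → [4, 8, 26, 23, 20, 28, 29, 25, 27, 21]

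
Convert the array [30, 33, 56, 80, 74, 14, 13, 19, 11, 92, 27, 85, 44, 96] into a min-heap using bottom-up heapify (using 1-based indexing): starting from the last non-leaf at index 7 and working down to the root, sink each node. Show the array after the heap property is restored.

[11, 19, 13, 30, 27, 14, 56, 33, 80, 92, 74, 85, 44, 96]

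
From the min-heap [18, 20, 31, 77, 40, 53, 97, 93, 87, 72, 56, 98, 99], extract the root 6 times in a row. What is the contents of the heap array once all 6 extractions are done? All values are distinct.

[72, 77, 97, 93, 87, 98, 99]

extract-min #1 returns 18:
  remove root 18; move last element 99 to root → [99, 20, 31, 77, 40, 53, 97, 93, 87, 72, 56, 98]
  99 vs smaller child 20 at index 1, swap → [20, 99, 31, 77, 40, 53, 97, 93, 87, 72, 56, 98]
  99 vs smaller child 40 at index 4, swap → [20, 40, 31, 77, 99, 53, 97, 93, 87, 72, 56, 98]
  99 vs smaller child 56 at index 10, swap → [20, 40, 31, 77, 56, 53, 97, 93, 87, 72, 99, 98]
extract-min #2 returns 20:
  remove root 20; move last element 98 to root → [98, 40, 31, 77, 56, 53, 97, 93, 87, 72, 99]
  98 vs smaller child 31 at index 2, swap → [31, 40, 98, 77, 56, 53, 97, 93, 87, 72, 99]
  98 vs smaller child 53 at index 5, swap → [31, 40, 53, 77, 56, 98, 97, 93, 87, 72, 99]
extract-min #3 returns 31:
  remove root 31; move last element 99 to root → [99, 40, 53, 77, 56, 98, 97, 93, 87, 72]
  99 vs smaller child 40 at index 1, swap → [40, 99, 53, 77, 56, 98, 97, 93, 87, 72]
  99 vs smaller child 56 at index 4, swap → [40, 56, 53, 77, 99, 98, 97, 93, 87, 72]
  99 vs only child 72 at index 9, swap → [40, 56, 53, 77, 72, 98, 97, 93, 87, 99]
extract-min #4 returns 40:
  remove root 40; move last element 99 to root → [99, 56, 53, 77, 72, 98, 97, 93, 87]
  99 vs smaller child 53 at index 2, swap → [53, 56, 99, 77, 72, 98, 97, 93, 87]
  99 vs smaller child 97 at index 6, swap → [53, 56, 97, 77, 72, 98, 99, 93, 87]
extract-min #5 returns 53:
  remove root 53; move last element 87 to root → [87, 56, 97, 77, 72, 98, 99, 93]
  87 vs smaller child 56 at index 1, swap → [56, 87, 97, 77, 72, 98, 99, 93]
  87 vs smaller child 72 at index 4, swap → [56, 72, 97, 77, 87, 98, 99, 93]
extract-min #6 returns 56:
  remove root 56; move last element 93 to root → [93, 72, 97, 77, 87, 98, 99]
  93 vs smaller child 72 at index 1, swap → [72, 93, 97, 77, 87, 98, 99]
  93 vs smaller child 77 at index 3, swap → [72, 77, 97, 93, 87, 98, 99]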